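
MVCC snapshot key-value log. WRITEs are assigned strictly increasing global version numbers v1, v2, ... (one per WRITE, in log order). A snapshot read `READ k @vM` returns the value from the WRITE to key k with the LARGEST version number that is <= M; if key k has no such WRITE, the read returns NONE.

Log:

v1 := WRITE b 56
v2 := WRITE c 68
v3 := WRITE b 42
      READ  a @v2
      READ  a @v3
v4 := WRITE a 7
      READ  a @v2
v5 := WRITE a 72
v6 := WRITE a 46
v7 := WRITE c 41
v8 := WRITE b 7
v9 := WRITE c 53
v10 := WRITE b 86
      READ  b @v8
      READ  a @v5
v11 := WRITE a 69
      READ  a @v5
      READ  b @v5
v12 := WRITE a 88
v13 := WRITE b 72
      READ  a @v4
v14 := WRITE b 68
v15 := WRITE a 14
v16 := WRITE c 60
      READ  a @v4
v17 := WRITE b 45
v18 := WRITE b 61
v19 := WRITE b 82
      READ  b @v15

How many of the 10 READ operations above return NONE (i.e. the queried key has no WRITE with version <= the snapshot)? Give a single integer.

v1: WRITE b=56  (b history now [(1, 56)])
v2: WRITE c=68  (c history now [(2, 68)])
v3: WRITE b=42  (b history now [(1, 56), (3, 42)])
READ a @v2: history=[] -> no version <= 2 -> NONE
READ a @v3: history=[] -> no version <= 3 -> NONE
v4: WRITE a=7  (a history now [(4, 7)])
READ a @v2: history=[(4, 7)] -> no version <= 2 -> NONE
v5: WRITE a=72  (a history now [(4, 7), (5, 72)])
v6: WRITE a=46  (a history now [(4, 7), (5, 72), (6, 46)])
v7: WRITE c=41  (c history now [(2, 68), (7, 41)])
v8: WRITE b=7  (b history now [(1, 56), (3, 42), (8, 7)])
v9: WRITE c=53  (c history now [(2, 68), (7, 41), (9, 53)])
v10: WRITE b=86  (b history now [(1, 56), (3, 42), (8, 7), (10, 86)])
READ b @v8: history=[(1, 56), (3, 42), (8, 7), (10, 86)] -> pick v8 -> 7
READ a @v5: history=[(4, 7), (5, 72), (6, 46)] -> pick v5 -> 72
v11: WRITE a=69  (a history now [(4, 7), (5, 72), (6, 46), (11, 69)])
READ a @v5: history=[(4, 7), (5, 72), (6, 46), (11, 69)] -> pick v5 -> 72
READ b @v5: history=[(1, 56), (3, 42), (8, 7), (10, 86)] -> pick v3 -> 42
v12: WRITE a=88  (a history now [(4, 7), (5, 72), (6, 46), (11, 69), (12, 88)])
v13: WRITE b=72  (b history now [(1, 56), (3, 42), (8, 7), (10, 86), (13, 72)])
READ a @v4: history=[(4, 7), (5, 72), (6, 46), (11, 69), (12, 88)] -> pick v4 -> 7
v14: WRITE b=68  (b history now [(1, 56), (3, 42), (8, 7), (10, 86), (13, 72), (14, 68)])
v15: WRITE a=14  (a history now [(4, 7), (5, 72), (6, 46), (11, 69), (12, 88), (15, 14)])
v16: WRITE c=60  (c history now [(2, 68), (7, 41), (9, 53), (16, 60)])
READ a @v4: history=[(4, 7), (5, 72), (6, 46), (11, 69), (12, 88), (15, 14)] -> pick v4 -> 7
v17: WRITE b=45  (b history now [(1, 56), (3, 42), (8, 7), (10, 86), (13, 72), (14, 68), (17, 45)])
v18: WRITE b=61  (b history now [(1, 56), (3, 42), (8, 7), (10, 86), (13, 72), (14, 68), (17, 45), (18, 61)])
v19: WRITE b=82  (b history now [(1, 56), (3, 42), (8, 7), (10, 86), (13, 72), (14, 68), (17, 45), (18, 61), (19, 82)])
READ b @v15: history=[(1, 56), (3, 42), (8, 7), (10, 86), (13, 72), (14, 68), (17, 45), (18, 61), (19, 82)] -> pick v14 -> 68
Read results in order: ['NONE', 'NONE', 'NONE', '7', '72', '72', '42', '7', '7', '68']
NONE count = 3

Answer: 3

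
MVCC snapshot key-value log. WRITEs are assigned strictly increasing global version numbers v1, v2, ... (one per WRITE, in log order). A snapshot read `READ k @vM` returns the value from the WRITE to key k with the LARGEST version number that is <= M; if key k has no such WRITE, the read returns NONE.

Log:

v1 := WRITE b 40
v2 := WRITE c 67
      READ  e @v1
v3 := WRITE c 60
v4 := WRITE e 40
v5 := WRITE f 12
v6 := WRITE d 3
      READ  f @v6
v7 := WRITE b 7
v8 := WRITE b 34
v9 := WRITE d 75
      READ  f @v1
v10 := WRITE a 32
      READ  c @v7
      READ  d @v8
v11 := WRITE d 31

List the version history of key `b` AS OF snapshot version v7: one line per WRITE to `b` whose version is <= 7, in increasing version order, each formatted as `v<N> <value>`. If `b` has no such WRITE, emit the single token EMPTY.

Answer: v1 40
v7 7

Derivation:
Scan writes for key=b with version <= 7:
  v1 WRITE b 40 -> keep
  v2 WRITE c 67 -> skip
  v3 WRITE c 60 -> skip
  v4 WRITE e 40 -> skip
  v5 WRITE f 12 -> skip
  v6 WRITE d 3 -> skip
  v7 WRITE b 7 -> keep
  v8 WRITE b 34 -> drop (> snap)
  v9 WRITE d 75 -> skip
  v10 WRITE a 32 -> skip
  v11 WRITE d 31 -> skip
Collected: [(1, 40), (7, 7)]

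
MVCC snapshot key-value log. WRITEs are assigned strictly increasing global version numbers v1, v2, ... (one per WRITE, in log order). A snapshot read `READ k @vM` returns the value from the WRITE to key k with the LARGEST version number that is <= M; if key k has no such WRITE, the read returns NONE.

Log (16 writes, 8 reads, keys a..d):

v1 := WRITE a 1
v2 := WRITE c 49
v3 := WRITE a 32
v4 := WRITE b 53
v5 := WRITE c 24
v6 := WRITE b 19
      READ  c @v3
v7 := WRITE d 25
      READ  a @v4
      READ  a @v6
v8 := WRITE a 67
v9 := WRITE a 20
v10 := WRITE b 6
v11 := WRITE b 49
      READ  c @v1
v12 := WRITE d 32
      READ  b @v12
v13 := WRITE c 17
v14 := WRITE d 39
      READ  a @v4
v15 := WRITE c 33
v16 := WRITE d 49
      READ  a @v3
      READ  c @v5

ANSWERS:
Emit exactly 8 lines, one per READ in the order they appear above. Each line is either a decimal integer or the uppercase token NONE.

Answer: 49
32
32
NONE
49
32
32
24

Derivation:
v1: WRITE a=1  (a history now [(1, 1)])
v2: WRITE c=49  (c history now [(2, 49)])
v3: WRITE a=32  (a history now [(1, 1), (3, 32)])
v4: WRITE b=53  (b history now [(4, 53)])
v5: WRITE c=24  (c history now [(2, 49), (5, 24)])
v6: WRITE b=19  (b history now [(4, 53), (6, 19)])
READ c @v3: history=[(2, 49), (5, 24)] -> pick v2 -> 49
v7: WRITE d=25  (d history now [(7, 25)])
READ a @v4: history=[(1, 1), (3, 32)] -> pick v3 -> 32
READ a @v6: history=[(1, 1), (3, 32)] -> pick v3 -> 32
v8: WRITE a=67  (a history now [(1, 1), (3, 32), (8, 67)])
v9: WRITE a=20  (a history now [(1, 1), (3, 32), (8, 67), (9, 20)])
v10: WRITE b=6  (b history now [(4, 53), (6, 19), (10, 6)])
v11: WRITE b=49  (b history now [(4, 53), (6, 19), (10, 6), (11, 49)])
READ c @v1: history=[(2, 49), (5, 24)] -> no version <= 1 -> NONE
v12: WRITE d=32  (d history now [(7, 25), (12, 32)])
READ b @v12: history=[(4, 53), (6, 19), (10, 6), (11, 49)] -> pick v11 -> 49
v13: WRITE c=17  (c history now [(2, 49), (5, 24), (13, 17)])
v14: WRITE d=39  (d history now [(7, 25), (12, 32), (14, 39)])
READ a @v4: history=[(1, 1), (3, 32), (8, 67), (9, 20)] -> pick v3 -> 32
v15: WRITE c=33  (c history now [(2, 49), (5, 24), (13, 17), (15, 33)])
v16: WRITE d=49  (d history now [(7, 25), (12, 32), (14, 39), (16, 49)])
READ a @v3: history=[(1, 1), (3, 32), (8, 67), (9, 20)] -> pick v3 -> 32
READ c @v5: history=[(2, 49), (5, 24), (13, 17), (15, 33)] -> pick v5 -> 24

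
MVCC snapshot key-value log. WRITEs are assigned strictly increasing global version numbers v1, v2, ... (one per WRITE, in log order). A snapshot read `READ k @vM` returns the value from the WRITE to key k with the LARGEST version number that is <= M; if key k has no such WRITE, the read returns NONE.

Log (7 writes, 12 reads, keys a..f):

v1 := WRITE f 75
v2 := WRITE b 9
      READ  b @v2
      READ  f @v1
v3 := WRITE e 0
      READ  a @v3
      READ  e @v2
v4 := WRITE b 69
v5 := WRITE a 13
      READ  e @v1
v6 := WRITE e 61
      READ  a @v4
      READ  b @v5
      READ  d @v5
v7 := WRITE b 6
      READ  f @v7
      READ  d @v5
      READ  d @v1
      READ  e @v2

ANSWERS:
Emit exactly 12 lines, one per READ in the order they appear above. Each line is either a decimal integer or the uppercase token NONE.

Answer: 9
75
NONE
NONE
NONE
NONE
69
NONE
75
NONE
NONE
NONE

Derivation:
v1: WRITE f=75  (f history now [(1, 75)])
v2: WRITE b=9  (b history now [(2, 9)])
READ b @v2: history=[(2, 9)] -> pick v2 -> 9
READ f @v1: history=[(1, 75)] -> pick v1 -> 75
v3: WRITE e=0  (e history now [(3, 0)])
READ a @v3: history=[] -> no version <= 3 -> NONE
READ e @v2: history=[(3, 0)] -> no version <= 2 -> NONE
v4: WRITE b=69  (b history now [(2, 9), (4, 69)])
v5: WRITE a=13  (a history now [(5, 13)])
READ e @v1: history=[(3, 0)] -> no version <= 1 -> NONE
v6: WRITE e=61  (e history now [(3, 0), (6, 61)])
READ a @v4: history=[(5, 13)] -> no version <= 4 -> NONE
READ b @v5: history=[(2, 9), (4, 69)] -> pick v4 -> 69
READ d @v5: history=[] -> no version <= 5 -> NONE
v7: WRITE b=6  (b history now [(2, 9), (4, 69), (7, 6)])
READ f @v7: history=[(1, 75)] -> pick v1 -> 75
READ d @v5: history=[] -> no version <= 5 -> NONE
READ d @v1: history=[] -> no version <= 1 -> NONE
READ e @v2: history=[(3, 0), (6, 61)] -> no version <= 2 -> NONE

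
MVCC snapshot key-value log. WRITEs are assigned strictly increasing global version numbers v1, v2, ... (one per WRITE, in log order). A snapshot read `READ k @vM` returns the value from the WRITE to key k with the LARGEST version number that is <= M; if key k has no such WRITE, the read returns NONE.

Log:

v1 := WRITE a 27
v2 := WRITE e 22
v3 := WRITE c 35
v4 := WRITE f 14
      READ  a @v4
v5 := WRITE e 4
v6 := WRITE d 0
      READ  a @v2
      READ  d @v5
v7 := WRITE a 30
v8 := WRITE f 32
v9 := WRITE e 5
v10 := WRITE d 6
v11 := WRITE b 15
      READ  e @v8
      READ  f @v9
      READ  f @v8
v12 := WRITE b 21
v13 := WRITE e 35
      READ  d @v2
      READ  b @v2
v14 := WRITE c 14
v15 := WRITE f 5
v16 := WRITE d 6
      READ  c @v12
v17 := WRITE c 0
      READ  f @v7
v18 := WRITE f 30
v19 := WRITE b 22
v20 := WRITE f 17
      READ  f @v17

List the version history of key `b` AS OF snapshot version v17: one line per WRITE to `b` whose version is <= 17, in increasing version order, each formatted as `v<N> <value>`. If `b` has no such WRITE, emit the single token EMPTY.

Scan writes for key=b with version <= 17:
  v1 WRITE a 27 -> skip
  v2 WRITE e 22 -> skip
  v3 WRITE c 35 -> skip
  v4 WRITE f 14 -> skip
  v5 WRITE e 4 -> skip
  v6 WRITE d 0 -> skip
  v7 WRITE a 30 -> skip
  v8 WRITE f 32 -> skip
  v9 WRITE e 5 -> skip
  v10 WRITE d 6 -> skip
  v11 WRITE b 15 -> keep
  v12 WRITE b 21 -> keep
  v13 WRITE e 35 -> skip
  v14 WRITE c 14 -> skip
  v15 WRITE f 5 -> skip
  v16 WRITE d 6 -> skip
  v17 WRITE c 0 -> skip
  v18 WRITE f 30 -> skip
  v19 WRITE b 22 -> drop (> snap)
  v20 WRITE f 17 -> skip
Collected: [(11, 15), (12, 21)]

Answer: v11 15
v12 21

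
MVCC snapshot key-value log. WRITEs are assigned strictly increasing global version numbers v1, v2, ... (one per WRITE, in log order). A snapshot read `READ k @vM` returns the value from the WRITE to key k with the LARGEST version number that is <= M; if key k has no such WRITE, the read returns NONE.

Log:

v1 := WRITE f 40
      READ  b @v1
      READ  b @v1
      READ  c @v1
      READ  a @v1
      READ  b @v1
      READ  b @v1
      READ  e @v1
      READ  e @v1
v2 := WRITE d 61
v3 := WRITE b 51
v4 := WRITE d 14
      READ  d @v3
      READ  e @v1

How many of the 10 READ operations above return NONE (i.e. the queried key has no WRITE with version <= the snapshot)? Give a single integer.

v1: WRITE f=40  (f history now [(1, 40)])
READ b @v1: history=[] -> no version <= 1 -> NONE
READ b @v1: history=[] -> no version <= 1 -> NONE
READ c @v1: history=[] -> no version <= 1 -> NONE
READ a @v1: history=[] -> no version <= 1 -> NONE
READ b @v1: history=[] -> no version <= 1 -> NONE
READ b @v1: history=[] -> no version <= 1 -> NONE
READ e @v1: history=[] -> no version <= 1 -> NONE
READ e @v1: history=[] -> no version <= 1 -> NONE
v2: WRITE d=61  (d history now [(2, 61)])
v3: WRITE b=51  (b history now [(3, 51)])
v4: WRITE d=14  (d history now [(2, 61), (4, 14)])
READ d @v3: history=[(2, 61), (4, 14)] -> pick v2 -> 61
READ e @v1: history=[] -> no version <= 1 -> NONE
Read results in order: ['NONE', 'NONE', 'NONE', 'NONE', 'NONE', 'NONE', 'NONE', 'NONE', '61', 'NONE']
NONE count = 9

Answer: 9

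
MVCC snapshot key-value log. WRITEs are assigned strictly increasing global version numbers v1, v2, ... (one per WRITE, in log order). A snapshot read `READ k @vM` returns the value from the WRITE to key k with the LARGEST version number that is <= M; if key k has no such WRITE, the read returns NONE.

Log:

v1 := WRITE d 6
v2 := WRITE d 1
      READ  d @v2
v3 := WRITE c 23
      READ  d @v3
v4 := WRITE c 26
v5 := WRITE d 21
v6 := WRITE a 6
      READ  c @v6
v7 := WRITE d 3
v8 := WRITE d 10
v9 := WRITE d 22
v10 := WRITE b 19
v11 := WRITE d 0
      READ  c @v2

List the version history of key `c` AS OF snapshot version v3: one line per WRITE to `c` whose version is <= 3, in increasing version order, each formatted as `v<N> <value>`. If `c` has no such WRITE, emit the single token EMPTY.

Scan writes for key=c with version <= 3:
  v1 WRITE d 6 -> skip
  v2 WRITE d 1 -> skip
  v3 WRITE c 23 -> keep
  v4 WRITE c 26 -> drop (> snap)
  v5 WRITE d 21 -> skip
  v6 WRITE a 6 -> skip
  v7 WRITE d 3 -> skip
  v8 WRITE d 10 -> skip
  v9 WRITE d 22 -> skip
  v10 WRITE b 19 -> skip
  v11 WRITE d 0 -> skip
Collected: [(3, 23)]

Answer: v3 23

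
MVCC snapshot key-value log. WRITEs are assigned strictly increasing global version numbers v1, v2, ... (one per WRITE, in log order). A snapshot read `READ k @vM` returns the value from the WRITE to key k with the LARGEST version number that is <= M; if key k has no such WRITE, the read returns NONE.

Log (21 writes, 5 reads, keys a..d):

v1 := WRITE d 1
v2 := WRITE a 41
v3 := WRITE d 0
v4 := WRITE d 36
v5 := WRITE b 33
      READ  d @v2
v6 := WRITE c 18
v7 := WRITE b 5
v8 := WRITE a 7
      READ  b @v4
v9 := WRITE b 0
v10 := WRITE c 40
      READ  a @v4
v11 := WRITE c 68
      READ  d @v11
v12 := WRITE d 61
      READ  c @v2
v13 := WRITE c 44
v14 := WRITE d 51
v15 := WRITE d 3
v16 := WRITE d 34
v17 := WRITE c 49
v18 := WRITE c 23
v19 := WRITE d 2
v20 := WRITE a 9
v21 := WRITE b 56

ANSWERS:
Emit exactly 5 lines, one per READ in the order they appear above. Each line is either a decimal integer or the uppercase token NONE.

Answer: 1
NONE
41
36
NONE

Derivation:
v1: WRITE d=1  (d history now [(1, 1)])
v2: WRITE a=41  (a history now [(2, 41)])
v3: WRITE d=0  (d history now [(1, 1), (3, 0)])
v4: WRITE d=36  (d history now [(1, 1), (3, 0), (4, 36)])
v5: WRITE b=33  (b history now [(5, 33)])
READ d @v2: history=[(1, 1), (3, 0), (4, 36)] -> pick v1 -> 1
v6: WRITE c=18  (c history now [(6, 18)])
v7: WRITE b=5  (b history now [(5, 33), (7, 5)])
v8: WRITE a=7  (a history now [(2, 41), (8, 7)])
READ b @v4: history=[(5, 33), (7, 5)] -> no version <= 4 -> NONE
v9: WRITE b=0  (b history now [(5, 33), (7, 5), (9, 0)])
v10: WRITE c=40  (c history now [(6, 18), (10, 40)])
READ a @v4: history=[(2, 41), (8, 7)] -> pick v2 -> 41
v11: WRITE c=68  (c history now [(6, 18), (10, 40), (11, 68)])
READ d @v11: history=[(1, 1), (3, 0), (4, 36)] -> pick v4 -> 36
v12: WRITE d=61  (d history now [(1, 1), (3, 0), (4, 36), (12, 61)])
READ c @v2: history=[(6, 18), (10, 40), (11, 68)] -> no version <= 2 -> NONE
v13: WRITE c=44  (c history now [(6, 18), (10, 40), (11, 68), (13, 44)])
v14: WRITE d=51  (d history now [(1, 1), (3, 0), (4, 36), (12, 61), (14, 51)])
v15: WRITE d=3  (d history now [(1, 1), (3, 0), (4, 36), (12, 61), (14, 51), (15, 3)])
v16: WRITE d=34  (d history now [(1, 1), (3, 0), (4, 36), (12, 61), (14, 51), (15, 3), (16, 34)])
v17: WRITE c=49  (c history now [(6, 18), (10, 40), (11, 68), (13, 44), (17, 49)])
v18: WRITE c=23  (c history now [(6, 18), (10, 40), (11, 68), (13, 44), (17, 49), (18, 23)])
v19: WRITE d=2  (d history now [(1, 1), (3, 0), (4, 36), (12, 61), (14, 51), (15, 3), (16, 34), (19, 2)])
v20: WRITE a=9  (a history now [(2, 41), (8, 7), (20, 9)])
v21: WRITE b=56  (b history now [(5, 33), (7, 5), (9, 0), (21, 56)])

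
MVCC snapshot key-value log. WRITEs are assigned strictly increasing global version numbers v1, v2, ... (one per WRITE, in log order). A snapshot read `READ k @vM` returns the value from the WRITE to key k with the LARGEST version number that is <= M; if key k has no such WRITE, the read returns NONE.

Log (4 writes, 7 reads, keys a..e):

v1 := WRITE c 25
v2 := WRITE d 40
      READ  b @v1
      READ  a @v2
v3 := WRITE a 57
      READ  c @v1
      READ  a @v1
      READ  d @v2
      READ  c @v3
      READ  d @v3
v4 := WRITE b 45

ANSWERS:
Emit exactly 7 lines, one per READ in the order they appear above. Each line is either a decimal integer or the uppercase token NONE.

v1: WRITE c=25  (c history now [(1, 25)])
v2: WRITE d=40  (d history now [(2, 40)])
READ b @v1: history=[] -> no version <= 1 -> NONE
READ a @v2: history=[] -> no version <= 2 -> NONE
v3: WRITE a=57  (a history now [(3, 57)])
READ c @v1: history=[(1, 25)] -> pick v1 -> 25
READ a @v1: history=[(3, 57)] -> no version <= 1 -> NONE
READ d @v2: history=[(2, 40)] -> pick v2 -> 40
READ c @v3: history=[(1, 25)] -> pick v1 -> 25
READ d @v3: history=[(2, 40)] -> pick v2 -> 40
v4: WRITE b=45  (b history now [(4, 45)])

Answer: NONE
NONE
25
NONE
40
25
40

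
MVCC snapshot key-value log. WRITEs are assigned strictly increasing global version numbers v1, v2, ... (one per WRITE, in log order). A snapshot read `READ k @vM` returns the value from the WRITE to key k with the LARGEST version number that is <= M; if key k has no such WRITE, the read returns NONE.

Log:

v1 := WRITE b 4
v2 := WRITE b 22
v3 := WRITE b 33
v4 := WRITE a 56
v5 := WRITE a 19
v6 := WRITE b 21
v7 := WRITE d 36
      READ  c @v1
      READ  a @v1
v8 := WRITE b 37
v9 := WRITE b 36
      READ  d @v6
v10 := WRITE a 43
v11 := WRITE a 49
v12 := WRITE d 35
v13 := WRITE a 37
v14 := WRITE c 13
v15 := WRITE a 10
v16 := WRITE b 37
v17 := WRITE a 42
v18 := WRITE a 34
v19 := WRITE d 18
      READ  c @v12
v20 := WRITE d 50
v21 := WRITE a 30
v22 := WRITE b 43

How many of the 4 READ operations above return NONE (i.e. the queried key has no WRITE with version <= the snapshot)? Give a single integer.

Answer: 4

Derivation:
v1: WRITE b=4  (b history now [(1, 4)])
v2: WRITE b=22  (b history now [(1, 4), (2, 22)])
v3: WRITE b=33  (b history now [(1, 4), (2, 22), (3, 33)])
v4: WRITE a=56  (a history now [(4, 56)])
v5: WRITE a=19  (a history now [(4, 56), (5, 19)])
v6: WRITE b=21  (b history now [(1, 4), (2, 22), (3, 33), (6, 21)])
v7: WRITE d=36  (d history now [(7, 36)])
READ c @v1: history=[] -> no version <= 1 -> NONE
READ a @v1: history=[(4, 56), (5, 19)] -> no version <= 1 -> NONE
v8: WRITE b=37  (b history now [(1, 4), (2, 22), (3, 33), (6, 21), (8, 37)])
v9: WRITE b=36  (b history now [(1, 4), (2, 22), (3, 33), (6, 21), (8, 37), (9, 36)])
READ d @v6: history=[(7, 36)] -> no version <= 6 -> NONE
v10: WRITE a=43  (a history now [(4, 56), (5, 19), (10, 43)])
v11: WRITE a=49  (a history now [(4, 56), (5, 19), (10, 43), (11, 49)])
v12: WRITE d=35  (d history now [(7, 36), (12, 35)])
v13: WRITE a=37  (a history now [(4, 56), (5, 19), (10, 43), (11, 49), (13, 37)])
v14: WRITE c=13  (c history now [(14, 13)])
v15: WRITE a=10  (a history now [(4, 56), (5, 19), (10, 43), (11, 49), (13, 37), (15, 10)])
v16: WRITE b=37  (b history now [(1, 4), (2, 22), (3, 33), (6, 21), (8, 37), (9, 36), (16, 37)])
v17: WRITE a=42  (a history now [(4, 56), (5, 19), (10, 43), (11, 49), (13, 37), (15, 10), (17, 42)])
v18: WRITE a=34  (a history now [(4, 56), (5, 19), (10, 43), (11, 49), (13, 37), (15, 10), (17, 42), (18, 34)])
v19: WRITE d=18  (d history now [(7, 36), (12, 35), (19, 18)])
READ c @v12: history=[(14, 13)] -> no version <= 12 -> NONE
v20: WRITE d=50  (d history now [(7, 36), (12, 35), (19, 18), (20, 50)])
v21: WRITE a=30  (a history now [(4, 56), (5, 19), (10, 43), (11, 49), (13, 37), (15, 10), (17, 42), (18, 34), (21, 30)])
v22: WRITE b=43  (b history now [(1, 4), (2, 22), (3, 33), (6, 21), (8, 37), (9, 36), (16, 37), (22, 43)])
Read results in order: ['NONE', 'NONE', 'NONE', 'NONE']
NONE count = 4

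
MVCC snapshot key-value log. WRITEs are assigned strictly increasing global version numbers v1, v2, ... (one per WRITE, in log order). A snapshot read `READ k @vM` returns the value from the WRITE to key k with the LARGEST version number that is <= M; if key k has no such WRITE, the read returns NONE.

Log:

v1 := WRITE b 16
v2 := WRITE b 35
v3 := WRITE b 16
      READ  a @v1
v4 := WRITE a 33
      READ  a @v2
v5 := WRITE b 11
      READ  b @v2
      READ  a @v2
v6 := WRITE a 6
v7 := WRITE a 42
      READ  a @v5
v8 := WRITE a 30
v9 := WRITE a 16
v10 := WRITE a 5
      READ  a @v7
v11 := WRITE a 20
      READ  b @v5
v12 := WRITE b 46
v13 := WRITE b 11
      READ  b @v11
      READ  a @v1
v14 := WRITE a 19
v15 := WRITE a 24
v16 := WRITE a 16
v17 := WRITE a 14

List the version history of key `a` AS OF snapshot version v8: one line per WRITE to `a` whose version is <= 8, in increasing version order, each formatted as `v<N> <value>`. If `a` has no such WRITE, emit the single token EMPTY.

Scan writes for key=a with version <= 8:
  v1 WRITE b 16 -> skip
  v2 WRITE b 35 -> skip
  v3 WRITE b 16 -> skip
  v4 WRITE a 33 -> keep
  v5 WRITE b 11 -> skip
  v6 WRITE a 6 -> keep
  v7 WRITE a 42 -> keep
  v8 WRITE a 30 -> keep
  v9 WRITE a 16 -> drop (> snap)
  v10 WRITE a 5 -> drop (> snap)
  v11 WRITE a 20 -> drop (> snap)
  v12 WRITE b 46 -> skip
  v13 WRITE b 11 -> skip
  v14 WRITE a 19 -> drop (> snap)
  v15 WRITE a 24 -> drop (> snap)
  v16 WRITE a 16 -> drop (> snap)
  v17 WRITE a 14 -> drop (> snap)
Collected: [(4, 33), (6, 6), (7, 42), (8, 30)]

Answer: v4 33
v6 6
v7 42
v8 30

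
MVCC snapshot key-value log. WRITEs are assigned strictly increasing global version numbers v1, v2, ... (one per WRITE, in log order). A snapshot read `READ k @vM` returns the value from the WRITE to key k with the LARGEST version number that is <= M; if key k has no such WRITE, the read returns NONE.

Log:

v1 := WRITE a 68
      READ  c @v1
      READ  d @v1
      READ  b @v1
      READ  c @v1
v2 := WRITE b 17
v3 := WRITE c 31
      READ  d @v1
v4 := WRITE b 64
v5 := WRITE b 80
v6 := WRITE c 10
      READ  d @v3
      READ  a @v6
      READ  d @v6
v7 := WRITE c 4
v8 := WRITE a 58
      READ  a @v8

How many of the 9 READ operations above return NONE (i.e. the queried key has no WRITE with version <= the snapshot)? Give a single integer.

v1: WRITE a=68  (a history now [(1, 68)])
READ c @v1: history=[] -> no version <= 1 -> NONE
READ d @v1: history=[] -> no version <= 1 -> NONE
READ b @v1: history=[] -> no version <= 1 -> NONE
READ c @v1: history=[] -> no version <= 1 -> NONE
v2: WRITE b=17  (b history now [(2, 17)])
v3: WRITE c=31  (c history now [(3, 31)])
READ d @v1: history=[] -> no version <= 1 -> NONE
v4: WRITE b=64  (b history now [(2, 17), (4, 64)])
v5: WRITE b=80  (b history now [(2, 17), (4, 64), (5, 80)])
v6: WRITE c=10  (c history now [(3, 31), (6, 10)])
READ d @v3: history=[] -> no version <= 3 -> NONE
READ a @v6: history=[(1, 68)] -> pick v1 -> 68
READ d @v6: history=[] -> no version <= 6 -> NONE
v7: WRITE c=4  (c history now [(3, 31), (6, 10), (7, 4)])
v8: WRITE a=58  (a history now [(1, 68), (8, 58)])
READ a @v8: history=[(1, 68), (8, 58)] -> pick v8 -> 58
Read results in order: ['NONE', 'NONE', 'NONE', 'NONE', 'NONE', 'NONE', '68', 'NONE', '58']
NONE count = 7

Answer: 7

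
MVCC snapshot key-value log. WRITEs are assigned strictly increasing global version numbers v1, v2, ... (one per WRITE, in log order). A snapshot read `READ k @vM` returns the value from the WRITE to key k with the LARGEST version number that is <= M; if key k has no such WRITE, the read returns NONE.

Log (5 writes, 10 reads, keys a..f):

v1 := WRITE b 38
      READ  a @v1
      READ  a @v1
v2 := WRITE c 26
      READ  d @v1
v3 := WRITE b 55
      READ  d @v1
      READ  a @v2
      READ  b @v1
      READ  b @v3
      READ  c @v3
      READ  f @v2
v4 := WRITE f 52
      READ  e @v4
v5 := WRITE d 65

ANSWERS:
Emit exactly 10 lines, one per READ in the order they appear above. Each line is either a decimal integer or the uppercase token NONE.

Answer: NONE
NONE
NONE
NONE
NONE
38
55
26
NONE
NONE

Derivation:
v1: WRITE b=38  (b history now [(1, 38)])
READ a @v1: history=[] -> no version <= 1 -> NONE
READ a @v1: history=[] -> no version <= 1 -> NONE
v2: WRITE c=26  (c history now [(2, 26)])
READ d @v1: history=[] -> no version <= 1 -> NONE
v3: WRITE b=55  (b history now [(1, 38), (3, 55)])
READ d @v1: history=[] -> no version <= 1 -> NONE
READ a @v2: history=[] -> no version <= 2 -> NONE
READ b @v1: history=[(1, 38), (3, 55)] -> pick v1 -> 38
READ b @v3: history=[(1, 38), (3, 55)] -> pick v3 -> 55
READ c @v3: history=[(2, 26)] -> pick v2 -> 26
READ f @v2: history=[] -> no version <= 2 -> NONE
v4: WRITE f=52  (f history now [(4, 52)])
READ e @v4: history=[] -> no version <= 4 -> NONE
v5: WRITE d=65  (d history now [(5, 65)])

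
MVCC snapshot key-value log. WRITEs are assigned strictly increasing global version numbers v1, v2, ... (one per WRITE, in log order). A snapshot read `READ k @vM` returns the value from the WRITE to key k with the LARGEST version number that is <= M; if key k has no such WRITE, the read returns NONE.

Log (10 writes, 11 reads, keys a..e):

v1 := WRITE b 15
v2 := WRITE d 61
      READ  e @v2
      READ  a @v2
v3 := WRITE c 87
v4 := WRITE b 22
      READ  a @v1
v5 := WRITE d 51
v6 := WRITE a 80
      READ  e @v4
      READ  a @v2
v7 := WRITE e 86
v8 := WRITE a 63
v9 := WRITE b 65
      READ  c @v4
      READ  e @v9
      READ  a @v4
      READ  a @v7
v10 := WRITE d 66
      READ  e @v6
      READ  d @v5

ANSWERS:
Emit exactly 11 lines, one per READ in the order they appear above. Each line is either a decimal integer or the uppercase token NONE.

Answer: NONE
NONE
NONE
NONE
NONE
87
86
NONE
80
NONE
51

Derivation:
v1: WRITE b=15  (b history now [(1, 15)])
v2: WRITE d=61  (d history now [(2, 61)])
READ e @v2: history=[] -> no version <= 2 -> NONE
READ a @v2: history=[] -> no version <= 2 -> NONE
v3: WRITE c=87  (c history now [(3, 87)])
v4: WRITE b=22  (b history now [(1, 15), (4, 22)])
READ a @v1: history=[] -> no version <= 1 -> NONE
v5: WRITE d=51  (d history now [(2, 61), (5, 51)])
v6: WRITE a=80  (a history now [(6, 80)])
READ e @v4: history=[] -> no version <= 4 -> NONE
READ a @v2: history=[(6, 80)] -> no version <= 2 -> NONE
v7: WRITE e=86  (e history now [(7, 86)])
v8: WRITE a=63  (a history now [(6, 80), (8, 63)])
v9: WRITE b=65  (b history now [(1, 15), (4, 22), (9, 65)])
READ c @v4: history=[(3, 87)] -> pick v3 -> 87
READ e @v9: history=[(7, 86)] -> pick v7 -> 86
READ a @v4: history=[(6, 80), (8, 63)] -> no version <= 4 -> NONE
READ a @v7: history=[(6, 80), (8, 63)] -> pick v6 -> 80
v10: WRITE d=66  (d history now [(2, 61), (5, 51), (10, 66)])
READ e @v6: history=[(7, 86)] -> no version <= 6 -> NONE
READ d @v5: history=[(2, 61), (5, 51), (10, 66)] -> pick v5 -> 51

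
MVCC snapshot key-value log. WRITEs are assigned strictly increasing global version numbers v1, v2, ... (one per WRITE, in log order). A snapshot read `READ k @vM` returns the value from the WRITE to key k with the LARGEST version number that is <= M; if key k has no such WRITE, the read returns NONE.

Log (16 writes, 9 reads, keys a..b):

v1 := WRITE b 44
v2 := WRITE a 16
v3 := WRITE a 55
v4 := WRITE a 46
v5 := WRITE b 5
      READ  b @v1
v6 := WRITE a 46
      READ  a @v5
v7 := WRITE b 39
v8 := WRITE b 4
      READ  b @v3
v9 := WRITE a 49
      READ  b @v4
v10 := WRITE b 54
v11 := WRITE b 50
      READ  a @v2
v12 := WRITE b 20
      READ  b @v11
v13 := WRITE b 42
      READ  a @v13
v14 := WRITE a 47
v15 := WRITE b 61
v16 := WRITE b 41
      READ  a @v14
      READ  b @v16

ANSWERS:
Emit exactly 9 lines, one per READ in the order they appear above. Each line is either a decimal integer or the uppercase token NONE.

v1: WRITE b=44  (b history now [(1, 44)])
v2: WRITE a=16  (a history now [(2, 16)])
v3: WRITE a=55  (a history now [(2, 16), (3, 55)])
v4: WRITE a=46  (a history now [(2, 16), (3, 55), (4, 46)])
v5: WRITE b=5  (b history now [(1, 44), (5, 5)])
READ b @v1: history=[(1, 44), (5, 5)] -> pick v1 -> 44
v6: WRITE a=46  (a history now [(2, 16), (3, 55), (4, 46), (6, 46)])
READ a @v5: history=[(2, 16), (3, 55), (4, 46), (6, 46)] -> pick v4 -> 46
v7: WRITE b=39  (b history now [(1, 44), (5, 5), (7, 39)])
v8: WRITE b=4  (b history now [(1, 44), (5, 5), (7, 39), (8, 4)])
READ b @v3: history=[(1, 44), (5, 5), (7, 39), (8, 4)] -> pick v1 -> 44
v9: WRITE a=49  (a history now [(2, 16), (3, 55), (4, 46), (6, 46), (9, 49)])
READ b @v4: history=[(1, 44), (5, 5), (7, 39), (8, 4)] -> pick v1 -> 44
v10: WRITE b=54  (b history now [(1, 44), (5, 5), (7, 39), (8, 4), (10, 54)])
v11: WRITE b=50  (b history now [(1, 44), (5, 5), (7, 39), (8, 4), (10, 54), (11, 50)])
READ a @v2: history=[(2, 16), (3, 55), (4, 46), (6, 46), (9, 49)] -> pick v2 -> 16
v12: WRITE b=20  (b history now [(1, 44), (5, 5), (7, 39), (8, 4), (10, 54), (11, 50), (12, 20)])
READ b @v11: history=[(1, 44), (5, 5), (7, 39), (8, 4), (10, 54), (11, 50), (12, 20)] -> pick v11 -> 50
v13: WRITE b=42  (b history now [(1, 44), (5, 5), (7, 39), (8, 4), (10, 54), (11, 50), (12, 20), (13, 42)])
READ a @v13: history=[(2, 16), (3, 55), (4, 46), (6, 46), (9, 49)] -> pick v9 -> 49
v14: WRITE a=47  (a history now [(2, 16), (3, 55), (4, 46), (6, 46), (9, 49), (14, 47)])
v15: WRITE b=61  (b history now [(1, 44), (5, 5), (7, 39), (8, 4), (10, 54), (11, 50), (12, 20), (13, 42), (15, 61)])
v16: WRITE b=41  (b history now [(1, 44), (5, 5), (7, 39), (8, 4), (10, 54), (11, 50), (12, 20), (13, 42), (15, 61), (16, 41)])
READ a @v14: history=[(2, 16), (3, 55), (4, 46), (6, 46), (9, 49), (14, 47)] -> pick v14 -> 47
READ b @v16: history=[(1, 44), (5, 5), (7, 39), (8, 4), (10, 54), (11, 50), (12, 20), (13, 42), (15, 61), (16, 41)] -> pick v16 -> 41

Answer: 44
46
44
44
16
50
49
47
41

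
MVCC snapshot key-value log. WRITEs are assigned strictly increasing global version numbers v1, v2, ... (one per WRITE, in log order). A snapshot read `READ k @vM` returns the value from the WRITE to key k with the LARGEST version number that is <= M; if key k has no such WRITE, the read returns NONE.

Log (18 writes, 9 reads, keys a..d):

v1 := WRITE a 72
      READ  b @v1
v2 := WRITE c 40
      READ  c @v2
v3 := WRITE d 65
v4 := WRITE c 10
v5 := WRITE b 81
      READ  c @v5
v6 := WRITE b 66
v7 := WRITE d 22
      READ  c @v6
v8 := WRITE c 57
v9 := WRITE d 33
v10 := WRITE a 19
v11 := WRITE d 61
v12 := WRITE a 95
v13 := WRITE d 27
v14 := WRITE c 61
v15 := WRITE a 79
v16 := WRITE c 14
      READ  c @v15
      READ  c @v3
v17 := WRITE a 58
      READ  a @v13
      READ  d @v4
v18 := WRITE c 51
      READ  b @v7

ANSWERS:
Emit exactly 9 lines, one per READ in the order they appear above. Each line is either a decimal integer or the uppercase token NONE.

v1: WRITE a=72  (a history now [(1, 72)])
READ b @v1: history=[] -> no version <= 1 -> NONE
v2: WRITE c=40  (c history now [(2, 40)])
READ c @v2: history=[(2, 40)] -> pick v2 -> 40
v3: WRITE d=65  (d history now [(3, 65)])
v4: WRITE c=10  (c history now [(2, 40), (4, 10)])
v5: WRITE b=81  (b history now [(5, 81)])
READ c @v5: history=[(2, 40), (4, 10)] -> pick v4 -> 10
v6: WRITE b=66  (b history now [(5, 81), (6, 66)])
v7: WRITE d=22  (d history now [(3, 65), (7, 22)])
READ c @v6: history=[(2, 40), (4, 10)] -> pick v4 -> 10
v8: WRITE c=57  (c history now [(2, 40), (4, 10), (8, 57)])
v9: WRITE d=33  (d history now [(3, 65), (7, 22), (9, 33)])
v10: WRITE a=19  (a history now [(1, 72), (10, 19)])
v11: WRITE d=61  (d history now [(3, 65), (7, 22), (9, 33), (11, 61)])
v12: WRITE a=95  (a history now [(1, 72), (10, 19), (12, 95)])
v13: WRITE d=27  (d history now [(3, 65), (7, 22), (9, 33), (11, 61), (13, 27)])
v14: WRITE c=61  (c history now [(2, 40), (4, 10), (8, 57), (14, 61)])
v15: WRITE a=79  (a history now [(1, 72), (10, 19), (12, 95), (15, 79)])
v16: WRITE c=14  (c history now [(2, 40), (4, 10), (8, 57), (14, 61), (16, 14)])
READ c @v15: history=[(2, 40), (4, 10), (8, 57), (14, 61), (16, 14)] -> pick v14 -> 61
READ c @v3: history=[(2, 40), (4, 10), (8, 57), (14, 61), (16, 14)] -> pick v2 -> 40
v17: WRITE a=58  (a history now [(1, 72), (10, 19), (12, 95), (15, 79), (17, 58)])
READ a @v13: history=[(1, 72), (10, 19), (12, 95), (15, 79), (17, 58)] -> pick v12 -> 95
READ d @v4: history=[(3, 65), (7, 22), (9, 33), (11, 61), (13, 27)] -> pick v3 -> 65
v18: WRITE c=51  (c history now [(2, 40), (4, 10), (8, 57), (14, 61), (16, 14), (18, 51)])
READ b @v7: history=[(5, 81), (6, 66)] -> pick v6 -> 66

Answer: NONE
40
10
10
61
40
95
65
66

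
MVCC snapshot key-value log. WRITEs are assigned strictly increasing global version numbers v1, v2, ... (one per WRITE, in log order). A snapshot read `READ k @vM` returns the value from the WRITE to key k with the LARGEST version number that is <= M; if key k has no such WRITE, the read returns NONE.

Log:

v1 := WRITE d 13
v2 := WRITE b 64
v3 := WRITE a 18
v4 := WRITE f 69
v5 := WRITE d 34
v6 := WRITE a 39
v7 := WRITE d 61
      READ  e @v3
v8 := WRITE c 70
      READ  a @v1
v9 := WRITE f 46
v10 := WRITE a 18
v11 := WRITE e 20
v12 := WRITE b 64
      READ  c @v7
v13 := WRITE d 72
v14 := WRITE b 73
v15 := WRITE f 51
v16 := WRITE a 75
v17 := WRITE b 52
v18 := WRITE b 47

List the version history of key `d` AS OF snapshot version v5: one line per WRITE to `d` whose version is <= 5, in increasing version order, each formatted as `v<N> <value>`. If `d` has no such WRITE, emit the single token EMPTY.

Scan writes for key=d with version <= 5:
  v1 WRITE d 13 -> keep
  v2 WRITE b 64 -> skip
  v3 WRITE a 18 -> skip
  v4 WRITE f 69 -> skip
  v5 WRITE d 34 -> keep
  v6 WRITE a 39 -> skip
  v7 WRITE d 61 -> drop (> snap)
  v8 WRITE c 70 -> skip
  v9 WRITE f 46 -> skip
  v10 WRITE a 18 -> skip
  v11 WRITE e 20 -> skip
  v12 WRITE b 64 -> skip
  v13 WRITE d 72 -> drop (> snap)
  v14 WRITE b 73 -> skip
  v15 WRITE f 51 -> skip
  v16 WRITE a 75 -> skip
  v17 WRITE b 52 -> skip
  v18 WRITE b 47 -> skip
Collected: [(1, 13), (5, 34)]

Answer: v1 13
v5 34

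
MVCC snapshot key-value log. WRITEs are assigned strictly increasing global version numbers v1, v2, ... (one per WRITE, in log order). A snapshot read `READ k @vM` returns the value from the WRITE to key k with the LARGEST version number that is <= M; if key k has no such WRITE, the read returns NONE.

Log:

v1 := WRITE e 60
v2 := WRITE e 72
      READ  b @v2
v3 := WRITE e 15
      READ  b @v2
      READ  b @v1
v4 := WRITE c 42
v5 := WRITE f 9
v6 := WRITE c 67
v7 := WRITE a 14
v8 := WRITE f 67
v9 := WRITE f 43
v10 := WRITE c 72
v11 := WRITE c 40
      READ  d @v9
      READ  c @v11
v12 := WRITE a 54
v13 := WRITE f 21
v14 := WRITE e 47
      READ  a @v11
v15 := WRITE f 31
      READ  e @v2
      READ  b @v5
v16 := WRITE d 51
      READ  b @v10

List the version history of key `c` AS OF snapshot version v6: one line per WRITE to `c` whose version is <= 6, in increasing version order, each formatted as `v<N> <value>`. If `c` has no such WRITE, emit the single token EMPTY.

Answer: v4 42
v6 67

Derivation:
Scan writes for key=c with version <= 6:
  v1 WRITE e 60 -> skip
  v2 WRITE e 72 -> skip
  v3 WRITE e 15 -> skip
  v4 WRITE c 42 -> keep
  v5 WRITE f 9 -> skip
  v6 WRITE c 67 -> keep
  v7 WRITE a 14 -> skip
  v8 WRITE f 67 -> skip
  v9 WRITE f 43 -> skip
  v10 WRITE c 72 -> drop (> snap)
  v11 WRITE c 40 -> drop (> snap)
  v12 WRITE a 54 -> skip
  v13 WRITE f 21 -> skip
  v14 WRITE e 47 -> skip
  v15 WRITE f 31 -> skip
  v16 WRITE d 51 -> skip
Collected: [(4, 42), (6, 67)]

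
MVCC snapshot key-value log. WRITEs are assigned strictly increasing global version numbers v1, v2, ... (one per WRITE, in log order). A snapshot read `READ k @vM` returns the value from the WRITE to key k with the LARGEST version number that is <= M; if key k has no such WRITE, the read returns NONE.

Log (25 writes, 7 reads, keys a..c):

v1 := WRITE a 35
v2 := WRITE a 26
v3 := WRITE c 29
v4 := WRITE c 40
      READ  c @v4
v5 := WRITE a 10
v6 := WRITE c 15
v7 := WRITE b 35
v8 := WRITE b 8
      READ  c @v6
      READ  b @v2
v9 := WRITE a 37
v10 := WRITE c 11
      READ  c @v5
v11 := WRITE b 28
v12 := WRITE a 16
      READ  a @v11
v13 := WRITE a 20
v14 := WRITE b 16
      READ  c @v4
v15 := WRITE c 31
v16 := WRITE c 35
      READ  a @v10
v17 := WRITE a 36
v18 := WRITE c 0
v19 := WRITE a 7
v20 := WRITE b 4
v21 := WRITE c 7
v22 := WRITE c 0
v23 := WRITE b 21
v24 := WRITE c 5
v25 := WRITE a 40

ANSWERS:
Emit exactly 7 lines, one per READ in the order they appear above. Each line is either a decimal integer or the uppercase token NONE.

v1: WRITE a=35  (a history now [(1, 35)])
v2: WRITE a=26  (a history now [(1, 35), (2, 26)])
v3: WRITE c=29  (c history now [(3, 29)])
v4: WRITE c=40  (c history now [(3, 29), (4, 40)])
READ c @v4: history=[(3, 29), (4, 40)] -> pick v4 -> 40
v5: WRITE a=10  (a history now [(1, 35), (2, 26), (5, 10)])
v6: WRITE c=15  (c history now [(3, 29), (4, 40), (6, 15)])
v7: WRITE b=35  (b history now [(7, 35)])
v8: WRITE b=8  (b history now [(7, 35), (8, 8)])
READ c @v6: history=[(3, 29), (4, 40), (6, 15)] -> pick v6 -> 15
READ b @v2: history=[(7, 35), (8, 8)] -> no version <= 2 -> NONE
v9: WRITE a=37  (a history now [(1, 35), (2, 26), (5, 10), (9, 37)])
v10: WRITE c=11  (c history now [(3, 29), (4, 40), (6, 15), (10, 11)])
READ c @v5: history=[(3, 29), (4, 40), (6, 15), (10, 11)] -> pick v4 -> 40
v11: WRITE b=28  (b history now [(7, 35), (8, 8), (11, 28)])
v12: WRITE a=16  (a history now [(1, 35), (2, 26), (5, 10), (9, 37), (12, 16)])
READ a @v11: history=[(1, 35), (2, 26), (5, 10), (9, 37), (12, 16)] -> pick v9 -> 37
v13: WRITE a=20  (a history now [(1, 35), (2, 26), (5, 10), (9, 37), (12, 16), (13, 20)])
v14: WRITE b=16  (b history now [(7, 35), (8, 8), (11, 28), (14, 16)])
READ c @v4: history=[(3, 29), (4, 40), (6, 15), (10, 11)] -> pick v4 -> 40
v15: WRITE c=31  (c history now [(3, 29), (4, 40), (6, 15), (10, 11), (15, 31)])
v16: WRITE c=35  (c history now [(3, 29), (4, 40), (6, 15), (10, 11), (15, 31), (16, 35)])
READ a @v10: history=[(1, 35), (2, 26), (5, 10), (9, 37), (12, 16), (13, 20)] -> pick v9 -> 37
v17: WRITE a=36  (a history now [(1, 35), (2, 26), (5, 10), (9, 37), (12, 16), (13, 20), (17, 36)])
v18: WRITE c=0  (c history now [(3, 29), (4, 40), (6, 15), (10, 11), (15, 31), (16, 35), (18, 0)])
v19: WRITE a=7  (a history now [(1, 35), (2, 26), (5, 10), (9, 37), (12, 16), (13, 20), (17, 36), (19, 7)])
v20: WRITE b=4  (b history now [(7, 35), (8, 8), (11, 28), (14, 16), (20, 4)])
v21: WRITE c=7  (c history now [(3, 29), (4, 40), (6, 15), (10, 11), (15, 31), (16, 35), (18, 0), (21, 7)])
v22: WRITE c=0  (c history now [(3, 29), (4, 40), (6, 15), (10, 11), (15, 31), (16, 35), (18, 0), (21, 7), (22, 0)])
v23: WRITE b=21  (b history now [(7, 35), (8, 8), (11, 28), (14, 16), (20, 4), (23, 21)])
v24: WRITE c=5  (c history now [(3, 29), (4, 40), (6, 15), (10, 11), (15, 31), (16, 35), (18, 0), (21, 7), (22, 0), (24, 5)])
v25: WRITE a=40  (a history now [(1, 35), (2, 26), (5, 10), (9, 37), (12, 16), (13, 20), (17, 36), (19, 7), (25, 40)])

Answer: 40
15
NONE
40
37
40
37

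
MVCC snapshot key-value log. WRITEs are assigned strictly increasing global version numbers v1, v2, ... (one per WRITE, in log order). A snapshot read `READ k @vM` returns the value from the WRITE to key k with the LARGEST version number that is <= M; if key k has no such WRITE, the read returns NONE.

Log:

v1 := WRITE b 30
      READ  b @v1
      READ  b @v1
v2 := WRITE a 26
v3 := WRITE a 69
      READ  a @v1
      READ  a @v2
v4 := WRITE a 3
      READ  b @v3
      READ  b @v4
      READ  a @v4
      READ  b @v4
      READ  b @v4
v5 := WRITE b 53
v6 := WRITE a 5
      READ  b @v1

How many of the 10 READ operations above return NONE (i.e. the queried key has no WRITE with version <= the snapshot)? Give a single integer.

v1: WRITE b=30  (b history now [(1, 30)])
READ b @v1: history=[(1, 30)] -> pick v1 -> 30
READ b @v1: history=[(1, 30)] -> pick v1 -> 30
v2: WRITE a=26  (a history now [(2, 26)])
v3: WRITE a=69  (a history now [(2, 26), (3, 69)])
READ a @v1: history=[(2, 26), (3, 69)] -> no version <= 1 -> NONE
READ a @v2: history=[(2, 26), (3, 69)] -> pick v2 -> 26
v4: WRITE a=3  (a history now [(2, 26), (3, 69), (4, 3)])
READ b @v3: history=[(1, 30)] -> pick v1 -> 30
READ b @v4: history=[(1, 30)] -> pick v1 -> 30
READ a @v4: history=[(2, 26), (3, 69), (4, 3)] -> pick v4 -> 3
READ b @v4: history=[(1, 30)] -> pick v1 -> 30
READ b @v4: history=[(1, 30)] -> pick v1 -> 30
v5: WRITE b=53  (b history now [(1, 30), (5, 53)])
v6: WRITE a=5  (a history now [(2, 26), (3, 69), (4, 3), (6, 5)])
READ b @v1: history=[(1, 30), (5, 53)] -> pick v1 -> 30
Read results in order: ['30', '30', 'NONE', '26', '30', '30', '3', '30', '30', '30']
NONE count = 1

Answer: 1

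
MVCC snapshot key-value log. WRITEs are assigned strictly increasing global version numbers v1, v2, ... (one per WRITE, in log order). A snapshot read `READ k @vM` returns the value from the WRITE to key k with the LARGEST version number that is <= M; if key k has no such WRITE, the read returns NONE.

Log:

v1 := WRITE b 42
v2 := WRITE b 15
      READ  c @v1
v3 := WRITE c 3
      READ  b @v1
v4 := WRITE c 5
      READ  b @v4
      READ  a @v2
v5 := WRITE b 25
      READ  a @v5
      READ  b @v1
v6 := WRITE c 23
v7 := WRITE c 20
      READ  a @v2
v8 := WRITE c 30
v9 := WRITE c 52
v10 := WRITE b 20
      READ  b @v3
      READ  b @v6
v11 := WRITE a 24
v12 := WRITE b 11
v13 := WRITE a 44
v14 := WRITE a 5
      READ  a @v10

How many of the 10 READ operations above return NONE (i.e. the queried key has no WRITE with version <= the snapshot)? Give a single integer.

v1: WRITE b=42  (b history now [(1, 42)])
v2: WRITE b=15  (b history now [(1, 42), (2, 15)])
READ c @v1: history=[] -> no version <= 1 -> NONE
v3: WRITE c=3  (c history now [(3, 3)])
READ b @v1: history=[(1, 42), (2, 15)] -> pick v1 -> 42
v4: WRITE c=5  (c history now [(3, 3), (4, 5)])
READ b @v4: history=[(1, 42), (2, 15)] -> pick v2 -> 15
READ a @v2: history=[] -> no version <= 2 -> NONE
v5: WRITE b=25  (b history now [(1, 42), (2, 15), (5, 25)])
READ a @v5: history=[] -> no version <= 5 -> NONE
READ b @v1: history=[(1, 42), (2, 15), (5, 25)] -> pick v1 -> 42
v6: WRITE c=23  (c history now [(3, 3), (4, 5), (6, 23)])
v7: WRITE c=20  (c history now [(3, 3), (4, 5), (6, 23), (7, 20)])
READ a @v2: history=[] -> no version <= 2 -> NONE
v8: WRITE c=30  (c history now [(3, 3), (4, 5), (6, 23), (7, 20), (8, 30)])
v9: WRITE c=52  (c history now [(3, 3), (4, 5), (6, 23), (7, 20), (8, 30), (9, 52)])
v10: WRITE b=20  (b history now [(1, 42), (2, 15), (5, 25), (10, 20)])
READ b @v3: history=[(1, 42), (2, 15), (5, 25), (10, 20)] -> pick v2 -> 15
READ b @v6: history=[(1, 42), (2, 15), (5, 25), (10, 20)] -> pick v5 -> 25
v11: WRITE a=24  (a history now [(11, 24)])
v12: WRITE b=11  (b history now [(1, 42), (2, 15), (5, 25), (10, 20), (12, 11)])
v13: WRITE a=44  (a history now [(11, 24), (13, 44)])
v14: WRITE a=5  (a history now [(11, 24), (13, 44), (14, 5)])
READ a @v10: history=[(11, 24), (13, 44), (14, 5)] -> no version <= 10 -> NONE
Read results in order: ['NONE', '42', '15', 'NONE', 'NONE', '42', 'NONE', '15', '25', 'NONE']
NONE count = 5

Answer: 5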